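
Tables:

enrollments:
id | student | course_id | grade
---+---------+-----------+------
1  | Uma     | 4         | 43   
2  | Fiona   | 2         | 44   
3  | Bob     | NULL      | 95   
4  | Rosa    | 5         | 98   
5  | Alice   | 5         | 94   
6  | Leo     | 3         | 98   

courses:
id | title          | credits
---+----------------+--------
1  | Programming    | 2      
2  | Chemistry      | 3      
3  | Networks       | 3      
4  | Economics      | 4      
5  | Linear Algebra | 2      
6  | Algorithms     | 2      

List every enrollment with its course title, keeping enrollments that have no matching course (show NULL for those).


LEFT JOIN keeps every row from enrollments (the left table); where course_id has no match in courses, the course columns become NULL. Walk through each enrollment:
  - enrollment 1 (Uma): course_id=4 -> matches Economics
  - enrollment 2 (Fiona): course_id=2 -> matches Chemistry
  - enrollment 3 (Bob): course_id=NULL, no match -> kept with NULL
  - enrollment 4 (Rosa): course_id=5 -> matches Linear Algebra
  - enrollment 5 (Alice): course_id=5 -> matches Linear Algebra
  - enrollment 6 (Leo): course_id=3 -> matches Networks
All 6 rows appear; 1 has NULL course.

SQL:
SELECT a.student, b.title AS course
FROM enrollments a
LEFT JOIN courses b ON a.course_id = b.id

Result:
student | course        
--------+---------------
Uma     | Economics     
Fiona   | Chemistry     
Bob     | NULL          
Rosa    | Linear Algebra
Alice   | Linear Algebra
Leo     | Networks      


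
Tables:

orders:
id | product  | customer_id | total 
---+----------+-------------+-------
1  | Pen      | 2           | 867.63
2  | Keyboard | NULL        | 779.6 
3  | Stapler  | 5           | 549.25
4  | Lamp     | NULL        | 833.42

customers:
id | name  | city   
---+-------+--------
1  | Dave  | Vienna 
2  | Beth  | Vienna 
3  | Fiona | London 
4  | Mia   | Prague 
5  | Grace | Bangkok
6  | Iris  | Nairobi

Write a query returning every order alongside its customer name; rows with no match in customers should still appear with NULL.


LEFT JOIN keeps every row from orders (the left table); where customer_id has no match in customers, the customer columns become NULL. Walk through each order:
  - order 1 (Pen): customer_id=2 -> matches Beth
  - order 2 (Keyboard): customer_id=NULL, no match -> kept with NULL
  - order 3 (Stapler): customer_id=5 -> matches Grace
  - order 4 (Lamp): customer_id=NULL, no match -> kept with NULL
All 4 rows appear; 2 have NULL customer.

SQL:
SELECT a.product, b.name AS customer
FROM orders a
LEFT JOIN customers b ON a.customer_id = b.id

Result:
product  | customer
---------+---------
Pen      | Beth    
Keyboard | NULL    
Stapler  | Grace   
Lamp     | NULL    


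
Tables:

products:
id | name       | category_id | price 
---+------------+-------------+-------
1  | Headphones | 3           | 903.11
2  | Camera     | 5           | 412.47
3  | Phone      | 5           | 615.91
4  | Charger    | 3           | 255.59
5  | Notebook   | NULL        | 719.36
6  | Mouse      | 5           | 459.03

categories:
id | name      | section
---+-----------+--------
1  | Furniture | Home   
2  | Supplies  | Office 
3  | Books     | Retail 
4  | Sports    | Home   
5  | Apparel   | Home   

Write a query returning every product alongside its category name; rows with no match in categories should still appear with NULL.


LEFT JOIN keeps every row from products (the left table); where category_id has no match in categories, the category columns become NULL. Walk through each product:
  - product 1 (Headphones): category_id=3 -> matches Books
  - product 2 (Camera): category_id=5 -> matches Apparel
  - product 3 (Phone): category_id=5 -> matches Apparel
  - product 4 (Charger): category_id=3 -> matches Books
  - product 5 (Notebook): category_id=NULL, no match -> kept with NULL
  - product 6 (Mouse): category_id=5 -> matches Apparel
All 6 rows appear; 1 has NULL category.

SQL:
SELECT a.name, b.name AS category
FROM products a
LEFT JOIN categories b ON a.category_id = b.id

Result:
name       | category
-----------+---------
Headphones | Books   
Camera     | Apparel 
Phone      | Apparel 
Charger    | Books   
Notebook   | NULL    
Mouse      | Apparel 


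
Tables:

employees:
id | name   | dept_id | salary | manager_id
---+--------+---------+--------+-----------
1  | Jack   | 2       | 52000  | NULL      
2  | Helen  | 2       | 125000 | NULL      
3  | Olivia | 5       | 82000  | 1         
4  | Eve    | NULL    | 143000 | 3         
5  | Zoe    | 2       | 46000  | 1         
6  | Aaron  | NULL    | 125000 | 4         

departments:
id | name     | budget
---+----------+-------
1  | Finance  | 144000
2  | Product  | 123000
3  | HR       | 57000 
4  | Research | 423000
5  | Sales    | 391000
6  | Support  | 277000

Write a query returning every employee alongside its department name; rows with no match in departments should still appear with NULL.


LEFT JOIN keeps every row from employees (the left table); where dept_id has no match in departments, the department columns become NULL. Walk through each employee:
  - employee 1 (Jack): dept_id=2 -> matches Product
  - employee 2 (Helen): dept_id=2 -> matches Product
  - employee 3 (Olivia): dept_id=5 -> matches Sales
  - employee 4 (Eve): dept_id=NULL, no match -> kept with NULL
  - employee 5 (Zoe): dept_id=2 -> matches Product
  - employee 6 (Aaron): dept_id=NULL, no match -> kept with NULL
All 6 rows appear; 2 have NULL department.

SQL:
SELECT a.name, b.name AS department
FROM employees a
LEFT JOIN departments b ON a.dept_id = b.id

Result:
name   | department
-------+-----------
Jack   | Product   
Helen  | Product   
Olivia | Sales     
Eve    | NULL      
Zoe    | Product   
Aaron  | NULL      


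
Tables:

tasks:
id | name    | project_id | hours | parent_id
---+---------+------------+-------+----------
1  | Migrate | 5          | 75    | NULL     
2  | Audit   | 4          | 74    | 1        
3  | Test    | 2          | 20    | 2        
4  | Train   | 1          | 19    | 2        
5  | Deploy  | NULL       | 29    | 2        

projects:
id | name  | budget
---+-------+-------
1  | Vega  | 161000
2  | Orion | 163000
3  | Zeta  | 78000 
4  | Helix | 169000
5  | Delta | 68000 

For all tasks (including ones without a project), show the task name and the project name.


LEFT JOIN keeps every row from tasks (the left table); where project_id has no match in projects, the project columns become NULL. Walk through each task:
  - task 1 (Migrate): project_id=5 -> matches Delta
  - task 2 (Audit): project_id=4 -> matches Helix
  - task 3 (Test): project_id=2 -> matches Orion
  - task 4 (Train): project_id=1 -> matches Vega
  - task 5 (Deploy): project_id=NULL, no match -> kept with NULL
All 5 rows appear; 1 has NULL project.

SQL:
SELECT a.name, b.name AS project
FROM tasks a
LEFT JOIN projects b ON a.project_id = b.id

Result:
name    | project
--------+--------
Migrate | Delta  
Audit   | Helix  
Test    | Orion  
Train   | Vega   
Deploy  | NULL   


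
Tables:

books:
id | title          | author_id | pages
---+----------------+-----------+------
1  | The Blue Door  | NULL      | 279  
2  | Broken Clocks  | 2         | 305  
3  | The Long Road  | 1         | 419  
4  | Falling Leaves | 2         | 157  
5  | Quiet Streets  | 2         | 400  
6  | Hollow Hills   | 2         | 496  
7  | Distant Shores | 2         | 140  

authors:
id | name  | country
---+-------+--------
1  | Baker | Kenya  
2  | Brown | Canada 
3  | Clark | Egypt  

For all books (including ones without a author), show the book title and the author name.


LEFT JOIN keeps every row from books (the left table); where author_id has no match in authors, the author columns become NULL. Walk through each book:
  - book 1 (The Blue Door): author_id=NULL, no match -> kept with NULL
  - book 2 (Broken Clocks): author_id=2 -> matches Brown
  - book 3 (The Long Road): author_id=1 -> matches Baker
  - book 4 (Falling Leaves): author_id=2 -> matches Brown
  - book 5 (Quiet Streets): author_id=2 -> matches Brown
  - book 6 (Hollow Hills): author_id=2 -> matches Brown
  - book 7 (Distant Shores): author_id=2 -> matches Brown
All 7 rows appear; 1 has NULL author.

SQL:
SELECT a.title, b.name AS author
FROM books a
LEFT JOIN authors b ON a.author_id = b.id

Result:
title          | author
---------------+-------
The Blue Door  | NULL  
Broken Clocks  | Brown 
The Long Road  | Baker 
Falling Leaves | Brown 
Quiet Streets  | Brown 
Hollow Hills   | Brown 
Distant Shores | Brown 


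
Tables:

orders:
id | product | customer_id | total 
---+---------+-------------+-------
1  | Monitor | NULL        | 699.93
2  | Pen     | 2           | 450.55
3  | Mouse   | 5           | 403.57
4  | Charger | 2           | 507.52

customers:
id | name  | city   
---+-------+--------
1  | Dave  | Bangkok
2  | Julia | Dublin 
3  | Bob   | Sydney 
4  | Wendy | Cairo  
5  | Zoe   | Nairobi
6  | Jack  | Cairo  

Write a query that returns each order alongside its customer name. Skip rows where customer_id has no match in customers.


INNER JOIN keeps only orders rows whose customer_id matches an id in customers. Walk through each order:
  - order 1 (Monitor): customer_id=NULL, no match -> dropped
  - order 2 (Pen): customer_id=2 -> matches Julia
  - order 3 (Mouse): customer_id=5 -> matches Zoe
  - order 4 (Charger): customer_id=2 -> matches Julia
So 1 of 4 rows is dropped.

SQL:
SELECT a.product, b.name AS customer
FROM orders a
INNER JOIN customers b ON a.customer_id = b.id

Result:
product | customer
--------+---------
Pen     | Julia   
Mouse   | Zoe     
Charger | Julia   


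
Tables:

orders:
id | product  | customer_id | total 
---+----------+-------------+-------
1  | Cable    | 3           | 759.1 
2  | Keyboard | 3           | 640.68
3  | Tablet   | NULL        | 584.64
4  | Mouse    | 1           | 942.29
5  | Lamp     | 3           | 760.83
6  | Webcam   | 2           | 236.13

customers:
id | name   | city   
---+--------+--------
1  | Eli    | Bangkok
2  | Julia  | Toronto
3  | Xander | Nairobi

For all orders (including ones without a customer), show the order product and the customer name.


LEFT JOIN keeps every row from orders (the left table); where customer_id has no match in customers, the customer columns become NULL. Walk through each order:
  - order 1 (Cable): customer_id=3 -> matches Xander
  - order 2 (Keyboard): customer_id=3 -> matches Xander
  - order 3 (Tablet): customer_id=NULL, no match -> kept with NULL
  - order 4 (Mouse): customer_id=1 -> matches Eli
  - order 5 (Lamp): customer_id=3 -> matches Xander
  - order 6 (Webcam): customer_id=2 -> matches Julia
All 6 rows appear; 1 has NULL customer.

SQL:
SELECT a.product, b.name AS customer
FROM orders a
LEFT JOIN customers b ON a.customer_id = b.id

Result:
product  | customer
---------+---------
Cable    | Xander  
Keyboard | Xander  
Tablet   | NULL    
Mouse    | Eli     
Lamp     | Xander  
Webcam   | Julia   


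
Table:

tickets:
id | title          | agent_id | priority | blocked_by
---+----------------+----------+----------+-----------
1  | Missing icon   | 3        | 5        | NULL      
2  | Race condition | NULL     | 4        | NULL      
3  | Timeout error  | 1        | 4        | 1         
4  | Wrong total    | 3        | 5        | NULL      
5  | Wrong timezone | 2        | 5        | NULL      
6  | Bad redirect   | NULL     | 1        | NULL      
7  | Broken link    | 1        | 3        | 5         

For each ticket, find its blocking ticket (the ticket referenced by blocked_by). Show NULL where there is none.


This is a self-join: tickets is joined to a second copy of itself, matching each row's blocked_by to another row's id. Use LEFT JOIN so rows with blocked_by=NULL are kept.
  - ticket 1 (Missing icon): blocked_by=NULL -> NULL
  - ticket 2 (Race condition): blocked_by=NULL -> NULL
  - ticket 3 (Timeout error): blocked_by=1 -> Missing icon
  - ticket 4 (Wrong total): blocked_by=NULL -> NULL
  - ticket 5 (Wrong timezone): blocked_by=NULL -> NULL
  - ticket 6 (Bad redirect): blocked_by=NULL -> NULL
  - ticket 7 (Broken link): blocked_by=5 -> Wrong timezone

SQL:
SELECT a.title AS item, b.title AS blocked_by
FROM tickets a
LEFT JOIN tickets b ON a.blocked_by = b.id

Result:
item           | blocked_by    
---------------+---------------
Missing icon   | NULL          
Race condition | NULL          
Timeout error  | Missing icon  
Wrong total    | NULL          
Wrong timezone | NULL          
Bad redirect   | NULL          
Broken link    | Wrong timezone


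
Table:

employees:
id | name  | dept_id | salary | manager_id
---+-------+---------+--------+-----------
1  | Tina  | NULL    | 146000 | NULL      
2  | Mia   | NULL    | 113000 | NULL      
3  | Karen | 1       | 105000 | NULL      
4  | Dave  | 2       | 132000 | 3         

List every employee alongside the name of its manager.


This is a self-join: employees is joined to a second copy of itself, matching each row's manager_id to another row's id. Use LEFT JOIN so rows with manager_id=NULL are kept.
  - employee 1 (Tina): manager_id=NULL -> NULL
  - employee 2 (Mia): manager_id=NULL -> NULL
  - employee 3 (Karen): manager_id=NULL -> NULL
  - employee 4 (Dave): manager_id=3 -> Karen

SQL:
SELECT a.name AS item, b.name AS manager
FROM employees a
LEFT JOIN employees b ON a.manager_id = b.id

Result:
item  | manager
------+--------
Tina  | NULL   
Mia   | NULL   
Karen | NULL   
Dave  | Karen  


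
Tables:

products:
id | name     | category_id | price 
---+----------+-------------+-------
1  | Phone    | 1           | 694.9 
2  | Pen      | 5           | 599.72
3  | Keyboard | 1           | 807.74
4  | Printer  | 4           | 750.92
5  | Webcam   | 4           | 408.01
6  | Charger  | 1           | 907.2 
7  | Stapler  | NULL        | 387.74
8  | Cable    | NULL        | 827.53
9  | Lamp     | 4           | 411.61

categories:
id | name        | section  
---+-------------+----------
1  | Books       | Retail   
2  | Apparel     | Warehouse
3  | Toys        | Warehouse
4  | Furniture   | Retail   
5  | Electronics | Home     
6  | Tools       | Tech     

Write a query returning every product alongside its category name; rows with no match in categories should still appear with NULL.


LEFT JOIN keeps every row from products (the left table); where category_id has no match in categories, the category columns become NULL. Walk through each product:
  - product 1 (Phone): category_id=1 -> matches Books
  - product 2 (Pen): category_id=5 -> matches Electronics
  - product 3 (Keyboard): category_id=1 -> matches Books
  - product 4 (Printer): category_id=4 -> matches Furniture
  - product 5 (Webcam): category_id=4 -> matches Furniture
  - product 6 (Charger): category_id=1 -> matches Books
  - product 7 (Stapler): category_id=NULL, no match -> kept with NULL
  - product 8 (Cable): category_id=NULL, no match -> kept with NULL
  - product 9 (Lamp): category_id=4 -> matches Furniture
All 9 rows appear; 2 have NULL category.

SQL:
SELECT a.name, b.name AS category
FROM products a
LEFT JOIN categories b ON a.category_id = b.id

Result:
name     | category   
---------+------------
Phone    | Books      
Pen      | Electronics
Keyboard | Books      
Printer  | Furniture  
Webcam   | Furniture  
Charger  | Books      
Stapler  | NULL       
Cable    | NULL       
Lamp     | Furniture  


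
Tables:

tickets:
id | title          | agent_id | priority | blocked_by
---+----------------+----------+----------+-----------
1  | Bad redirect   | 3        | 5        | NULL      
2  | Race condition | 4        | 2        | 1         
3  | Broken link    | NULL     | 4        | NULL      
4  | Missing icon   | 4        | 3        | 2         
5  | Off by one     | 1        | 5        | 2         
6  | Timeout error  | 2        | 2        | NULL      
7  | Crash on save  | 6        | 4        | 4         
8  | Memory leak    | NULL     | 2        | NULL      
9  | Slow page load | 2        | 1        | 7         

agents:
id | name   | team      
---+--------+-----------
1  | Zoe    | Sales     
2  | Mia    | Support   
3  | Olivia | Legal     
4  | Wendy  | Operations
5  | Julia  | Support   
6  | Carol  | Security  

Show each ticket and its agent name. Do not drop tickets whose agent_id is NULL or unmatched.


LEFT JOIN keeps every row from tickets (the left table); where agent_id has no match in agents, the agent columns become NULL. Walk through each ticket:
  - ticket 1 (Bad redirect): agent_id=3 -> matches Olivia
  - ticket 2 (Race condition): agent_id=4 -> matches Wendy
  - ticket 3 (Broken link): agent_id=NULL, no match -> kept with NULL
  - ticket 4 (Missing icon): agent_id=4 -> matches Wendy
  - ticket 5 (Off by one): agent_id=1 -> matches Zoe
  - ticket 6 (Timeout error): agent_id=2 -> matches Mia
  - ticket 7 (Crash on save): agent_id=6 -> matches Carol
  - ticket 8 (Memory leak): agent_id=NULL, no match -> kept with NULL
  - ticket 9 (Slow page load): agent_id=2 -> matches Mia
All 9 rows appear; 2 have NULL agent.

SQL:
SELECT a.title, b.name AS agent
FROM tickets a
LEFT JOIN agents b ON a.agent_id = b.id

Result:
title          | agent 
---------------+-------
Bad redirect   | Olivia
Race condition | Wendy 
Broken link    | NULL  
Missing icon   | Wendy 
Off by one     | Zoe   
Timeout error  | Mia   
Crash on save  | Carol 
Memory leak    | NULL  
Slow page load | Mia   


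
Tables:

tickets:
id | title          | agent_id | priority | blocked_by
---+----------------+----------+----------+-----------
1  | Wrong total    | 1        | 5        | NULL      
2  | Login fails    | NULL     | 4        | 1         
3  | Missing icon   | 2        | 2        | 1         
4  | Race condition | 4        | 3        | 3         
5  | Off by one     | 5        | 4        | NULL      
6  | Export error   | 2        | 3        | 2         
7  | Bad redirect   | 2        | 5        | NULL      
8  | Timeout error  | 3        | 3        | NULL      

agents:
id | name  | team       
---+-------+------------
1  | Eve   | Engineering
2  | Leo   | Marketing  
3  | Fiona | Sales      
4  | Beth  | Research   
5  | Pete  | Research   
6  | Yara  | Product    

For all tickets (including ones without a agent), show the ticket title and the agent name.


LEFT JOIN keeps every row from tickets (the left table); where agent_id has no match in agents, the agent columns become NULL. Walk through each ticket:
  - ticket 1 (Wrong total): agent_id=1 -> matches Eve
  - ticket 2 (Login fails): agent_id=NULL, no match -> kept with NULL
  - ticket 3 (Missing icon): agent_id=2 -> matches Leo
  - ticket 4 (Race condition): agent_id=4 -> matches Beth
  - ticket 5 (Off by one): agent_id=5 -> matches Pete
  - ticket 6 (Export error): agent_id=2 -> matches Leo
  - ticket 7 (Bad redirect): agent_id=2 -> matches Leo
  - ticket 8 (Timeout error): agent_id=3 -> matches Fiona
All 8 rows appear; 1 has NULL agent.

SQL:
SELECT a.title, b.name AS agent
FROM tickets a
LEFT JOIN agents b ON a.agent_id = b.id

Result:
title          | agent
---------------+------
Wrong total    | Eve  
Login fails    | NULL 
Missing icon   | Leo  
Race condition | Beth 
Off by one     | Pete 
Export error   | Leo  
Bad redirect   | Leo  
Timeout error  | Fiona


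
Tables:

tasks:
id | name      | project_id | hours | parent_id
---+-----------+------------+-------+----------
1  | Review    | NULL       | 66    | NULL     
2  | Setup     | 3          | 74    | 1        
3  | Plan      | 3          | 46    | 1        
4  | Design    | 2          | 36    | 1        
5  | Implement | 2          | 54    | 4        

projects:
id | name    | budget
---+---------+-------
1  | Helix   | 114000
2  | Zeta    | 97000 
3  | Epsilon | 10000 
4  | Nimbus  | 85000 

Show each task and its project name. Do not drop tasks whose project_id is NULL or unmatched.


LEFT JOIN keeps every row from tasks (the left table); where project_id has no match in projects, the project columns become NULL. Walk through each task:
  - task 1 (Review): project_id=NULL, no match -> kept with NULL
  - task 2 (Setup): project_id=3 -> matches Epsilon
  - task 3 (Plan): project_id=3 -> matches Epsilon
  - task 4 (Design): project_id=2 -> matches Zeta
  - task 5 (Implement): project_id=2 -> matches Zeta
All 5 rows appear; 1 has NULL project.

SQL:
SELECT a.name, b.name AS project
FROM tasks a
LEFT JOIN projects b ON a.project_id = b.id

Result:
name      | project
----------+--------
Review    | NULL   
Setup     | Epsilon
Plan      | Epsilon
Design    | Zeta   
Implement | Zeta   


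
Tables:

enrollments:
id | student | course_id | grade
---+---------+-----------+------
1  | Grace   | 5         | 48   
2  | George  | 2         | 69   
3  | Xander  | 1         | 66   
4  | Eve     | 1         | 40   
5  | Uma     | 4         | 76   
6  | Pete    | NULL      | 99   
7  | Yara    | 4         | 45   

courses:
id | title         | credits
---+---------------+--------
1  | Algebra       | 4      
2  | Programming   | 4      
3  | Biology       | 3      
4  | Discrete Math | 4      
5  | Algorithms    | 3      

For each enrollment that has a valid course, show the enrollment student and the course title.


INNER JOIN keeps only enrollments rows whose course_id matches an id in courses. Walk through each enrollment:
  - enrollment 1 (Grace): course_id=5 -> matches Algorithms
  - enrollment 2 (George): course_id=2 -> matches Programming
  - enrollment 3 (Xander): course_id=1 -> matches Algebra
  - enrollment 4 (Eve): course_id=1 -> matches Algebra
  - enrollment 5 (Uma): course_id=4 -> matches Discrete Math
  - enrollment 6 (Pete): course_id=NULL, no match -> dropped
  - enrollment 7 (Yara): course_id=4 -> matches Discrete Math
So 1 of 7 rows is dropped.

SQL:
SELECT a.student, b.title AS course
FROM enrollments a
INNER JOIN courses b ON a.course_id = b.id

Result:
student | course       
--------+--------------
Grace   | Algorithms   
George  | Programming  
Xander  | Algebra      
Eve     | Algebra      
Uma     | Discrete Math
Yara    | Discrete Math


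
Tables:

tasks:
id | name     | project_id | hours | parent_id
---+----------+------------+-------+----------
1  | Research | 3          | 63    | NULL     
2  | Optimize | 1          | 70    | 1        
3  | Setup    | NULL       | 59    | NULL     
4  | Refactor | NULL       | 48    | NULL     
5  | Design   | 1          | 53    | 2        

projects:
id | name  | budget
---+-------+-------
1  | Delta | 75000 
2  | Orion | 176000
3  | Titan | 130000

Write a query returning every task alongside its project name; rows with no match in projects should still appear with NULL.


LEFT JOIN keeps every row from tasks (the left table); where project_id has no match in projects, the project columns become NULL. Walk through each task:
  - task 1 (Research): project_id=3 -> matches Titan
  - task 2 (Optimize): project_id=1 -> matches Delta
  - task 3 (Setup): project_id=NULL, no match -> kept with NULL
  - task 4 (Refactor): project_id=NULL, no match -> kept with NULL
  - task 5 (Design): project_id=1 -> matches Delta
All 5 rows appear; 2 have NULL project.

SQL:
SELECT a.name, b.name AS project
FROM tasks a
LEFT JOIN projects b ON a.project_id = b.id

Result:
name     | project
---------+--------
Research | Titan  
Optimize | Delta  
Setup    | NULL   
Refactor | NULL   
Design   | Delta  


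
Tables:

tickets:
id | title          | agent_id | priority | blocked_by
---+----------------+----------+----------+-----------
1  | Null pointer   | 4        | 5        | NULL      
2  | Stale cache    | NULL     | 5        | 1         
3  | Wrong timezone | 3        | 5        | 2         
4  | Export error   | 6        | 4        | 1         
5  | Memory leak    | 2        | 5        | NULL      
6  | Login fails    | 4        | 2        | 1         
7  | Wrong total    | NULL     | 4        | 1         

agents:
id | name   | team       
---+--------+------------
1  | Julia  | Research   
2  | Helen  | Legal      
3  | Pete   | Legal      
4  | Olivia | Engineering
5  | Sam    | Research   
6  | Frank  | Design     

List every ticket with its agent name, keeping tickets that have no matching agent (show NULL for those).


LEFT JOIN keeps every row from tickets (the left table); where agent_id has no match in agents, the agent columns become NULL. Walk through each ticket:
  - ticket 1 (Null pointer): agent_id=4 -> matches Olivia
  - ticket 2 (Stale cache): agent_id=NULL, no match -> kept with NULL
  - ticket 3 (Wrong timezone): agent_id=3 -> matches Pete
  - ticket 4 (Export error): agent_id=6 -> matches Frank
  - ticket 5 (Memory leak): agent_id=2 -> matches Helen
  - ticket 6 (Login fails): agent_id=4 -> matches Olivia
  - ticket 7 (Wrong total): agent_id=NULL, no match -> kept with NULL
All 7 rows appear; 2 have NULL agent.

SQL:
SELECT a.title, b.name AS agent
FROM tickets a
LEFT JOIN agents b ON a.agent_id = b.id

Result:
title          | agent 
---------------+-------
Null pointer   | Olivia
Stale cache    | NULL  
Wrong timezone | Pete  
Export error   | Frank 
Memory leak    | Helen 
Login fails    | Olivia
Wrong total    | NULL  


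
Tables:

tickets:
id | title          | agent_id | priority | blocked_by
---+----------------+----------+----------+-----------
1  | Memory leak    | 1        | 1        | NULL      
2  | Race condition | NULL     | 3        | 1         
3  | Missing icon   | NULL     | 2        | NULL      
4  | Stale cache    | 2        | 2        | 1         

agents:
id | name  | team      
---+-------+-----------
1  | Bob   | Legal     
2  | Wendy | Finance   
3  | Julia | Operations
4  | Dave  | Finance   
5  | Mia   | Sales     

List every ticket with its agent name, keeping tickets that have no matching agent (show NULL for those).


LEFT JOIN keeps every row from tickets (the left table); where agent_id has no match in agents, the agent columns become NULL. Walk through each ticket:
  - ticket 1 (Memory leak): agent_id=1 -> matches Bob
  - ticket 2 (Race condition): agent_id=NULL, no match -> kept with NULL
  - ticket 3 (Missing icon): agent_id=NULL, no match -> kept with NULL
  - ticket 4 (Stale cache): agent_id=2 -> matches Wendy
All 4 rows appear; 2 have NULL agent.

SQL:
SELECT a.title, b.name AS agent
FROM tickets a
LEFT JOIN agents b ON a.agent_id = b.id

Result:
title          | agent
---------------+------
Memory leak    | Bob  
Race condition | NULL 
Missing icon   | NULL 
Stale cache    | Wendy


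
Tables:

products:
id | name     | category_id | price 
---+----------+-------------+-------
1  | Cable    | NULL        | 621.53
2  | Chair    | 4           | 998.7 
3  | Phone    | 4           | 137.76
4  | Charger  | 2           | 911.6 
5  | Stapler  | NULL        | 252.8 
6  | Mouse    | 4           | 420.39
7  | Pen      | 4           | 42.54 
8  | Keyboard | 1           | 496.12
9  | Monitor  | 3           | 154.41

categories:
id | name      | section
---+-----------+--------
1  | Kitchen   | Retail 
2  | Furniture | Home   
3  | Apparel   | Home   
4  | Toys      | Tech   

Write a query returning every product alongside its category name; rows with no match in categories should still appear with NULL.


LEFT JOIN keeps every row from products (the left table); where category_id has no match in categories, the category columns become NULL. Walk through each product:
  - product 1 (Cable): category_id=NULL, no match -> kept with NULL
  - product 2 (Chair): category_id=4 -> matches Toys
  - product 3 (Phone): category_id=4 -> matches Toys
  - product 4 (Charger): category_id=2 -> matches Furniture
  - product 5 (Stapler): category_id=NULL, no match -> kept with NULL
  - product 6 (Mouse): category_id=4 -> matches Toys
  - product 7 (Pen): category_id=4 -> matches Toys
  - product 8 (Keyboard): category_id=1 -> matches Kitchen
  - product 9 (Monitor): category_id=3 -> matches Apparel
All 9 rows appear; 2 have NULL category.

SQL:
SELECT a.name, b.name AS category
FROM products a
LEFT JOIN categories b ON a.category_id = b.id

Result:
name     | category 
---------+----------
Cable    | NULL     
Chair    | Toys     
Phone    | Toys     
Charger  | Furniture
Stapler  | NULL     
Mouse    | Toys     
Pen      | Toys     
Keyboard | Kitchen  
Monitor  | Apparel  


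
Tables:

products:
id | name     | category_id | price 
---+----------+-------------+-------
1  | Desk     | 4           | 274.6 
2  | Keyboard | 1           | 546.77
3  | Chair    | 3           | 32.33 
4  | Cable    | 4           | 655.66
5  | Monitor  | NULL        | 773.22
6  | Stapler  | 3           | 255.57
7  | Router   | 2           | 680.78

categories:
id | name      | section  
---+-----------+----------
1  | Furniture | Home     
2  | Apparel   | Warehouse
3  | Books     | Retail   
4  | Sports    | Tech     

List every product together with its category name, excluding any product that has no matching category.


INNER JOIN keeps only products rows whose category_id matches an id in categories. Walk through each product:
  - product 1 (Desk): category_id=4 -> matches Sports
  - product 2 (Keyboard): category_id=1 -> matches Furniture
  - product 3 (Chair): category_id=3 -> matches Books
  - product 4 (Cable): category_id=4 -> matches Sports
  - product 5 (Monitor): category_id=NULL, no match -> dropped
  - product 6 (Stapler): category_id=3 -> matches Books
  - product 7 (Router): category_id=2 -> matches Apparel
So 1 of 7 rows is dropped.

SQL:
SELECT a.name, b.name AS category
FROM products a
INNER JOIN categories b ON a.category_id = b.id

Result:
name     | category 
---------+----------
Desk     | Sports   
Keyboard | Furniture
Chair    | Books    
Cable    | Sports   
Stapler  | Books    
Router   | Apparel  


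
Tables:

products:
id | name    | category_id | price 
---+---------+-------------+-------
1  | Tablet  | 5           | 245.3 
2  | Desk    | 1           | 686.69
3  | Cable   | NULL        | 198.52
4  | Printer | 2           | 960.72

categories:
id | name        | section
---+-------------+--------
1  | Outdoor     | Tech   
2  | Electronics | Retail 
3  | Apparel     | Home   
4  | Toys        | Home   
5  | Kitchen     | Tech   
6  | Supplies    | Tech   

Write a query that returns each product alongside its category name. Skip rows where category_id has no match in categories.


INNER JOIN keeps only products rows whose category_id matches an id in categories. Walk through each product:
  - product 1 (Tablet): category_id=5 -> matches Kitchen
  - product 2 (Desk): category_id=1 -> matches Outdoor
  - product 3 (Cable): category_id=NULL, no match -> dropped
  - product 4 (Printer): category_id=2 -> matches Electronics
So 1 of 4 rows is dropped.

SQL:
SELECT a.name, b.name AS category
FROM products a
INNER JOIN categories b ON a.category_id = b.id

Result:
name    | category   
--------+------------
Tablet  | Kitchen    
Desk    | Outdoor    
Printer | Electronics


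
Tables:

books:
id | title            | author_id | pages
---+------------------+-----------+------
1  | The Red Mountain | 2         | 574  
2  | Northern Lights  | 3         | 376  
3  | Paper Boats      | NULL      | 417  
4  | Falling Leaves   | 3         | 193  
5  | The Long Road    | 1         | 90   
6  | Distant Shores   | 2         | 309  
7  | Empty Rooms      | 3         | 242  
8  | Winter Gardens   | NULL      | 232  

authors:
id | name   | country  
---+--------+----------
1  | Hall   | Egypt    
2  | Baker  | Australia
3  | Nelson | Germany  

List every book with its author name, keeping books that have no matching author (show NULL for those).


LEFT JOIN keeps every row from books (the left table); where author_id has no match in authors, the author columns become NULL. Walk through each book:
  - book 1 (The Red Mountain): author_id=2 -> matches Baker
  - book 2 (Northern Lights): author_id=3 -> matches Nelson
  - book 3 (Paper Boats): author_id=NULL, no match -> kept with NULL
  - book 4 (Falling Leaves): author_id=3 -> matches Nelson
  - book 5 (The Long Road): author_id=1 -> matches Hall
  - book 6 (Distant Shores): author_id=2 -> matches Baker
  - book 7 (Empty Rooms): author_id=3 -> matches Nelson
  - book 8 (Winter Gardens): author_id=NULL, no match -> kept with NULL
All 8 rows appear; 2 have NULL author.

SQL:
SELECT a.title, b.name AS author
FROM books a
LEFT JOIN authors b ON a.author_id = b.id

Result:
title            | author
-----------------+-------
The Red Mountain | Baker 
Northern Lights  | Nelson
Paper Boats      | NULL  
Falling Leaves   | Nelson
The Long Road    | Hall  
Distant Shores   | Baker 
Empty Rooms      | Nelson
Winter Gardens   | NULL  


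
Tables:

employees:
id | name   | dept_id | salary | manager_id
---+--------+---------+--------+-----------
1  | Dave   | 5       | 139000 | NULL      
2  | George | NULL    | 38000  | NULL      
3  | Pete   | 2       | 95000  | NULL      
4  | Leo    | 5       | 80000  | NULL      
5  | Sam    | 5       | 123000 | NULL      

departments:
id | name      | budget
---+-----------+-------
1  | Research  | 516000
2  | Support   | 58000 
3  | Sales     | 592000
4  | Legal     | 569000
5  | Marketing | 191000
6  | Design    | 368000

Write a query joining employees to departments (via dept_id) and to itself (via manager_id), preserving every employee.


Two LEFT JOINs from the same base table employees: one to departments via dept_id, one to employees itself via manager_id. Both are LEFT so every employee is preserved.
Match against departments:
  - employee 1 (Dave): dept_id=5 -> matches Marketing
  - employee 2 (George): dept_id=NULL, no match -> kept with NULL
  - employee 3 (Pete): dept_id=2 -> matches Support
  - employee 4 (Leo): dept_id=5 -> matches Marketing
  - employee 5 (Sam): dept_id=5 -> matches Marketing
Match against employees (self):
  - employee 1 (Dave): manager_id=NULL -> NULL
  - employee 2 (George): manager_id=NULL -> NULL
  - employee 3 (Pete): manager_id=NULL -> NULL
  - employee 4 (Leo): manager_id=NULL -> NULL
  - employee 5 (Sam): manager_id=NULL -> NULL

SQL:
SELECT a.name, b.name AS department, c.name AS manager
FROM employees a
LEFT JOIN departments b ON a.dept_id = b.id
LEFT JOIN employees c ON a.manager_id = c.id

Result:
name   | department | manager
-------+------------+--------
Dave   | Marketing  | NULL   
George | NULL       | NULL   
Pete   | Support    | NULL   
Leo    | Marketing  | NULL   
Sam    | Marketing  | NULL   


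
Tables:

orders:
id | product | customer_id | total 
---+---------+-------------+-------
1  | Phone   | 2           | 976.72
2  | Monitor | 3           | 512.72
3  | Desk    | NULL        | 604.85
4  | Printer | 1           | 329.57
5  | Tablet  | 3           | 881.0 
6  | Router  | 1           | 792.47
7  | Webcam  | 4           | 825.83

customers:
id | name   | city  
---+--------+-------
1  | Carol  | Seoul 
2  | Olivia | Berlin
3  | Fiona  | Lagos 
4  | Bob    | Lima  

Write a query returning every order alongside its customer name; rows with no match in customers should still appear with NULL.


LEFT JOIN keeps every row from orders (the left table); where customer_id has no match in customers, the customer columns become NULL. Walk through each order:
  - order 1 (Phone): customer_id=2 -> matches Olivia
  - order 2 (Monitor): customer_id=3 -> matches Fiona
  - order 3 (Desk): customer_id=NULL, no match -> kept with NULL
  - order 4 (Printer): customer_id=1 -> matches Carol
  - order 5 (Tablet): customer_id=3 -> matches Fiona
  - order 6 (Router): customer_id=1 -> matches Carol
  - order 7 (Webcam): customer_id=4 -> matches Bob
All 7 rows appear; 1 has NULL customer.

SQL:
SELECT a.product, b.name AS customer
FROM orders a
LEFT JOIN customers b ON a.customer_id = b.id

Result:
product | customer
--------+---------
Phone   | Olivia  
Monitor | Fiona   
Desk    | NULL    
Printer | Carol   
Tablet  | Fiona   
Router  | Carol   
Webcam  | Bob     


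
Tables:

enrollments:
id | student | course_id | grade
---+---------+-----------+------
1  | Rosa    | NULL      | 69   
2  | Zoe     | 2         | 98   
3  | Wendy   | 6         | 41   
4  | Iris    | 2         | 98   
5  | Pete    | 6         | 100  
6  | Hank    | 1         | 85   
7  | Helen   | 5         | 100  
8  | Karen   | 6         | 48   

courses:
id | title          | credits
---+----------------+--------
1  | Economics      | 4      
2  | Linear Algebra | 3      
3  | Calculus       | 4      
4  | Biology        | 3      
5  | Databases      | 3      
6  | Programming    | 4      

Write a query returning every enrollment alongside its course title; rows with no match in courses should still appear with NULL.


LEFT JOIN keeps every row from enrollments (the left table); where course_id has no match in courses, the course columns become NULL. Walk through each enrollment:
  - enrollment 1 (Rosa): course_id=NULL, no match -> kept with NULL
  - enrollment 2 (Zoe): course_id=2 -> matches Linear Algebra
  - enrollment 3 (Wendy): course_id=6 -> matches Programming
  - enrollment 4 (Iris): course_id=2 -> matches Linear Algebra
  - enrollment 5 (Pete): course_id=6 -> matches Programming
  - enrollment 6 (Hank): course_id=1 -> matches Economics
  - enrollment 7 (Helen): course_id=5 -> matches Databases
  - enrollment 8 (Karen): course_id=6 -> matches Programming
All 8 rows appear; 1 has NULL course.

SQL:
SELECT a.student, b.title AS course
FROM enrollments a
LEFT JOIN courses b ON a.course_id = b.id

Result:
student | course        
--------+---------------
Rosa    | NULL          
Zoe     | Linear Algebra
Wendy   | Programming   
Iris    | Linear Algebra
Pete    | Programming   
Hank    | Economics     
Helen   | Databases     
Karen   | Programming   


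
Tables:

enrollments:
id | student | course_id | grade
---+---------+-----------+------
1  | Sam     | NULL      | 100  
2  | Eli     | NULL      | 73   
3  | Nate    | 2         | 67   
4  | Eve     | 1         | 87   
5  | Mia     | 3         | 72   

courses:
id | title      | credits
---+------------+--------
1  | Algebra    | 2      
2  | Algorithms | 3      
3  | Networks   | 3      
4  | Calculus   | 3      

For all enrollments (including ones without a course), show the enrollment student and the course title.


LEFT JOIN keeps every row from enrollments (the left table); where course_id has no match in courses, the course columns become NULL. Walk through each enrollment:
  - enrollment 1 (Sam): course_id=NULL, no match -> kept with NULL
  - enrollment 2 (Eli): course_id=NULL, no match -> kept with NULL
  - enrollment 3 (Nate): course_id=2 -> matches Algorithms
  - enrollment 4 (Eve): course_id=1 -> matches Algebra
  - enrollment 5 (Mia): course_id=3 -> matches Networks
All 5 rows appear; 2 have NULL course.

SQL:
SELECT a.student, b.title AS course
FROM enrollments a
LEFT JOIN courses b ON a.course_id = b.id

Result:
student | course    
--------+-----------
Sam     | NULL      
Eli     | NULL      
Nate    | Algorithms
Eve     | Algebra   
Mia     | Networks  


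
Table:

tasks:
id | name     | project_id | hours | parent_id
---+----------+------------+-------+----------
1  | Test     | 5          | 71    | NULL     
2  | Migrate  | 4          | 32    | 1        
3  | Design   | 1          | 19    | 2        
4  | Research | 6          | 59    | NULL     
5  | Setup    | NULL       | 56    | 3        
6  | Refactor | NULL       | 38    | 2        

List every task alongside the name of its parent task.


This is a self-join: tasks is joined to a second copy of itself, matching each row's parent_id to another row's id. Use LEFT JOIN so rows with parent_id=NULL are kept.
  - task 1 (Test): parent_id=NULL -> NULL
  - task 2 (Migrate): parent_id=1 -> Test
  - task 3 (Design): parent_id=2 -> Migrate
  - task 4 (Research): parent_id=NULL -> NULL
  - task 5 (Setup): parent_id=3 -> Design
  - task 6 (Refactor): parent_id=2 -> Migrate

SQL:
SELECT a.name AS item, b.name AS parent
FROM tasks a
LEFT JOIN tasks b ON a.parent_id = b.id

Result:
item     | parent 
---------+--------
Test     | NULL   
Migrate  | Test   
Design   | Migrate
Research | NULL   
Setup    | Design 
Refactor | Migrate


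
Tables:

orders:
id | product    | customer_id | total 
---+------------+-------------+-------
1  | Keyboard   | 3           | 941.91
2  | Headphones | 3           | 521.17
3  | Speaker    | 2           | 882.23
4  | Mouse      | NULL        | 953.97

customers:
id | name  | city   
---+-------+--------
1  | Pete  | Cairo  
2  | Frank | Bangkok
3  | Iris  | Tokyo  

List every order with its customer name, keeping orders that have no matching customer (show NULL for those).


LEFT JOIN keeps every row from orders (the left table); where customer_id has no match in customers, the customer columns become NULL. Walk through each order:
  - order 1 (Keyboard): customer_id=3 -> matches Iris
  - order 2 (Headphones): customer_id=3 -> matches Iris
  - order 3 (Speaker): customer_id=2 -> matches Frank
  - order 4 (Mouse): customer_id=NULL, no match -> kept with NULL
All 4 rows appear; 1 has NULL customer.

SQL:
SELECT a.product, b.name AS customer
FROM orders a
LEFT JOIN customers b ON a.customer_id = b.id

Result:
product    | customer
-----------+---------
Keyboard   | Iris    
Headphones | Iris    
Speaker    | Frank   
Mouse      | NULL    
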